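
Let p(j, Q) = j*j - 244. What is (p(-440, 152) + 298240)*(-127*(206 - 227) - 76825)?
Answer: -36455776168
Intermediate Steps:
p(j, Q) = -244 + j² (p(j, Q) = j² - 244 = -244 + j²)
(p(-440, 152) + 298240)*(-127*(206 - 227) - 76825) = ((-244 + (-440)²) + 298240)*(-127*(206 - 227) - 76825) = ((-244 + 193600) + 298240)*(-127*(-21) - 76825) = (193356 + 298240)*(2667 - 76825) = 491596*(-74158) = -36455776168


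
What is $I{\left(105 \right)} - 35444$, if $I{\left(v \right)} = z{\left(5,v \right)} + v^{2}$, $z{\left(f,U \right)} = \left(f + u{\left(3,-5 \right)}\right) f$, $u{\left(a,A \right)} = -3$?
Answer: $-24409$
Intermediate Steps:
$z{\left(f,U \right)} = f \left(-3 + f\right)$ ($z{\left(f,U \right)} = \left(f - 3\right) f = \left(-3 + f\right) f = f \left(-3 + f\right)$)
$I{\left(v \right)} = 10 + v^{2}$ ($I{\left(v \right)} = 5 \left(-3 + 5\right) + v^{2} = 5 \cdot 2 + v^{2} = 10 + v^{2}$)
$I{\left(105 \right)} - 35444 = \left(10 + 105^{2}\right) - 35444 = \left(10 + 11025\right) - 35444 = 11035 - 35444 = -24409$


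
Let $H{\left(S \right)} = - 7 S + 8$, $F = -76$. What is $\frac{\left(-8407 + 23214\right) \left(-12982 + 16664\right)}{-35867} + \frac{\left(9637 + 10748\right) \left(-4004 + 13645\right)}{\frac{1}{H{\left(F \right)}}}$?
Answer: $\frac{292804841006302}{2759} \approx 1.0613 \cdot 10^{11}$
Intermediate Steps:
$H{\left(S \right)} = 8 - 7 S$
$\frac{\left(-8407 + 23214\right) \left(-12982 + 16664\right)}{-35867} + \frac{\left(9637 + 10748\right) \left(-4004 + 13645\right)}{\frac{1}{H{\left(F \right)}}} = \frac{\left(-8407 + 23214\right) \left(-12982 + 16664\right)}{-35867} + \frac{\left(9637 + 10748\right) \left(-4004 + 13645\right)}{\frac{1}{8 - -532}} = 14807 \cdot 3682 \left(- \frac{1}{35867}\right) + \frac{20385 \cdot 9641}{\frac{1}{8 + 532}} = 54519374 \left(- \frac{1}{35867}\right) + \frac{196531785}{\frac{1}{540}} = - \frac{4193798}{2759} + 196531785 \frac{1}{\frac{1}{540}} = - \frac{4193798}{2759} + 196531785 \cdot 540 = - \frac{4193798}{2759} + 106127163900 = \frac{292804841006302}{2759}$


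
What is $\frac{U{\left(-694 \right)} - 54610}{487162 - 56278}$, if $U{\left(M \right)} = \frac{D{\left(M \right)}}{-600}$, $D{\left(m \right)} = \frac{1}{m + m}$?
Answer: $- \frac{45479207999}{358840195200} \approx -0.12674$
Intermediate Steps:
$D{\left(m \right)} = \frac{1}{2 m}$
$U{\left(M \right)} = - \frac{1}{1200 M}$ ($U{\left(M \right)} = \frac{\frac{1}{2} \frac{1}{M}}{-600} = \frac{1}{2 M} \left(- \frac{1}{600}\right) = - \frac{1}{1200 M}$)
$\frac{U{\left(-694 \right)} - 54610}{487162 - 56278} = \frac{- \frac{1}{1200 \left(-694\right)} - 54610}{487162 - 56278} = \frac{\left(- \frac{1}{1200}\right) \left(- \frac{1}{694}\right) - 54610}{430884} = \left(\frac{1}{832800} - 54610\right) \frac{1}{430884} = \left(- \frac{45479207999}{832800}\right) \frac{1}{430884} = - \frac{45479207999}{358840195200}$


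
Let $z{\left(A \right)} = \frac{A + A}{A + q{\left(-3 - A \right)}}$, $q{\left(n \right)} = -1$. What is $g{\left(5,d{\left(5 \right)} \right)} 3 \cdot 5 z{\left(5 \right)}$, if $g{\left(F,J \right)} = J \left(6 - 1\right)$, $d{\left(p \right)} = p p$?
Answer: $\frac{9375}{2} \approx 4687.5$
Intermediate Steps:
$d{\left(p \right)} = p^{2}$
$g{\left(F,J \right)} = 5 J$ ($g{\left(F,J \right)} = J 5 = 5 J$)
$z{\left(A \right)} = \frac{2 A}{-1 + A}$ ($z{\left(A \right)} = \frac{A + A}{A - 1} = \frac{2 A}{-1 + A}$)
$g{\left(5,d{\left(5 \right)} \right)} 3 \cdot 5 z{\left(5 \right)} = 5 \cdot 5^{2} \cdot 3 \cdot 5 \cdot 2 \cdot 5 \frac{1}{-1 + 5} = 5 \cdot 25 \cdot 3 \cdot 5 \cdot 2 \cdot 5 \cdot \frac{1}{4} = 125 \cdot 3 \cdot 5 \cdot 2 \cdot 5 \cdot \frac{1}{4} = 375 \cdot 5 \cdot \frac{5}{2} = 1875 \cdot \frac{5}{2} = \frac{9375}{2}$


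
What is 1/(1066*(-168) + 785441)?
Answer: 1/606353 ≈ 1.6492e-6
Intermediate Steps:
1/(1066*(-168) + 785441) = 1/(-179088 + 785441) = 1/606353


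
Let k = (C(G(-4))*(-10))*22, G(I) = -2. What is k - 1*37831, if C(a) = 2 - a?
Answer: -38711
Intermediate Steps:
k = -880 (k = ((2 - 1*(-2))*(-10))*22 = ((2 + 2)*(-10))*22 = (4*(-10))*22 = -40*22 = -880)
k - 1*37831 = -880 - 1*37831 = -880 - 37831 = -38711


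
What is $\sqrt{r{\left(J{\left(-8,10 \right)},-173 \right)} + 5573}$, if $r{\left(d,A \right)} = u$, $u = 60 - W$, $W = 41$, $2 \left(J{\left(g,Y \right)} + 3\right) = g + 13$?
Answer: $2 \sqrt{1398} \approx 74.78$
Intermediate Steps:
$J{\left(g,Y \right)} = \frac{7}{2} + \frac{g}{2}$ ($J{\left(g,Y \right)} = -3 + \frac{g + 13}{2} = -3 + \frac{13 + g}{2} = -3 + \left(\frac{13}{2} + \frac{g}{2}\right) = \frac{7}{2} + \frac{g}{2}$)
$u = 19$ ($u = 60 - 41 = 19$)
$r{\left(d,A \right)} = 19$
$\sqrt{r{\left(J{\left(-8,10 \right)},-173 \right)} + 5573} = \sqrt{19 + 5573} = \sqrt{5592} = 2 \sqrt{1398}$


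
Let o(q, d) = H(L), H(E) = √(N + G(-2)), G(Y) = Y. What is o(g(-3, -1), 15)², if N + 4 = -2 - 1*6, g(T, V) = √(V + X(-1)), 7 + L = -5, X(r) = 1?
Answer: -14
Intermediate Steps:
L = -12 (L = -7 - 5 = -12)
g(T, V) = √(1 + V) (g(T, V) = √(V + 1) = √(1 + V))
N = -12 (N = -4 + (-2 - 1*6) = -4 + (-2 - 6) = -4 - 8 = -12)
H(E) = I*√14 (H(E) = √(-12 - 2) = √(-14) = I*√14)
o(q, d) = I*√14
o(g(-3, -1), 15)² = (I*√14)² = -14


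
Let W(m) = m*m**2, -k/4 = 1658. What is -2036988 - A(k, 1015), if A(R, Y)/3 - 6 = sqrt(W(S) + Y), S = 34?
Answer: -2037006 - 3*sqrt(40319) ≈ -2.0376e+6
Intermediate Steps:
k = -6632 (k = -4*1658 = -6632)
W(m) = m**3
A(R, Y) = 18 + 3*sqrt(39304 + Y) (A(R, Y) = 18 + 3*sqrt(34**3 + Y) = 18 + 3*sqrt(39304 + Y))
-2036988 - A(k, 1015) = -2036988 - (18 + 3*sqrt(39304 + 1015)) = -2036988 - (18 + 3*sqrt(40319)) = -2036988 + (-18 - 3*sqrt(40319)) = -2037006 - 3*sqrt(40319)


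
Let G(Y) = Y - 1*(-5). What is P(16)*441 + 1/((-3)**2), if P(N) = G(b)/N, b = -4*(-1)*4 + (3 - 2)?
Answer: 43667/72 ≈ 606.49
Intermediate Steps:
b = 17 (b = 4*4 + 1 = 16 + 1 = 17)
G(Y) = 5 + Y (G(Y) = Y + 5 = 5 + Y)
P(N) = 22/N (P(N) = (5 + 17)/N = 22/N)
P(16)*441 + 1/((-3)**2) = (22/16)*441 + 1/((-3)**2) = (22*(1/16))*441 + 1/9 = (11/8)*441 + 1/9 = 4851/8 + 1/9 = 43667/72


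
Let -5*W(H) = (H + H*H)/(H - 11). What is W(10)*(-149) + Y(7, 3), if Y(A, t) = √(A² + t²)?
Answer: -3278 + √58 ≈ -3270.4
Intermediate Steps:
W(H) = -(H + H²)/(5*(-11 + H)) (W(H) = -(H + H*H)/(5*(H - 11)) = -(H + H²)/(5*(-11 + H)))
W(10)*(-149) + Y(7, 3) = -1*10*(1 + 10)/(-55 + 5*10)*(-149) + √(7² + 3²) = -1*10*11/(-55 + 50)*(-149) + √(49 + 9) = -1*10*11/(-5)*(-149) + √58 = -1*10*(-⅕)*11*(-149) + √58 = 22*(-149) + √58 = -3278 + √58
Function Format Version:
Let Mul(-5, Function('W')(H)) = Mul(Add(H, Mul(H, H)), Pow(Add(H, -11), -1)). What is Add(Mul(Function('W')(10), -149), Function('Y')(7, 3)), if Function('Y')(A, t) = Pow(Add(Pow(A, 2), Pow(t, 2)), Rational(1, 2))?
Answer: Add(-3278, Pow(58, Rational(1, 2))) ≈ -3270.4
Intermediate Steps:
Function('W')(H) = Mul(Rational(-1, 5), Pow(Add(-11, H), -1), Add(H, Pow(H, 2))) (Function('W')(H) = Mul(Rational(-1, 5), Mul(Add(H, Mul(H, H)), Pow(Add(H, -11), -1))) = Mul(Rational(-1, 5), Mul(Add(H, Pow(H, 2)), Pow(Add(-11, H), -1))) = Mul(Rational(-1, 5), Mul(Pow(Add(-11, H), -1), Add(H, Pow(H, 2)))) = Mul(Rational(-1, 5), Pow(Add(-11, H), -1), Add(H, Pow(H, 2))))
Add(Mul(Function('W')(10), -149), Function('Y')(7, 3)) = Add(Mul(Mul(-1, 10, Pow(Add(-55, Mul(5, 10)), -1), Add(1, 10)), -149), Pow(Add(Pow(7, 2), Pow(3, 2)), Rational(1, 2))) = Add(Mul(Mul(-1, 10, Pow(Add(-55, 50), -1), 11), -149), Pow(Add(49, 9), Rational(1, 2))) = Add(Mul(Mul(-1, 10, Pow(-5, -1), 11), -149), Pow(58, Rational(1, 2))) = Add(Mul(Mul(-1, 10, Rational(-1, 5), 11), -149), Pow(58, Rational(1, 2))) = Add(Mul(22, -149), Pow(58, Rational(1, 2))) = Add(-3278, Pow(58, Rational(1, 2)))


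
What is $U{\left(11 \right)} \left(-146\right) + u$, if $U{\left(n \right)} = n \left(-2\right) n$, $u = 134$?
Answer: $35466$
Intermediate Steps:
$U{\left(n \right)} = - 2 n^{2}$ ($U{\left(n \right)} = - 2 n n = - 2 n^{2}$)
$U{\left(11 \right)} \left(-146\right) + u = - 2 \cdot 11^{2} \left(-146\right) + 134 = \left(-2\right) 121 \left(-146\right) + 134 = \left(-242\right) \left(-146\right) + 134 = 35332 + 134 = 35466$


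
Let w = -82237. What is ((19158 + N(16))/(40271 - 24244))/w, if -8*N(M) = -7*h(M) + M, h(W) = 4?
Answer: -38319/2636024798 ≈ -1.4537e-5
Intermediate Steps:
N(M) = 7/2 - M/8 (N(M) = -(-7*4 + M)/8 = -(-28 + M)/8 = 7/2 - M/8)
((19158 + N(16))/(40271 - 24244))/w = ((19158 + (7/2 - ⅛*16))/(40271 - 24244))/(-82237) = ((19158 + (7/2 - 2))/16027)*(-1/82237) = ((19158 + 3/2)*(1/16027))*(-1/82237) = ((38319/2)*(1/16027))*(-1/82237) = (38319/32054)*(-1/82237) = -38319/2636024798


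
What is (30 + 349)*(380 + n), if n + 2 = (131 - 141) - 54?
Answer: 119006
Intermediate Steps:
n = -66 (n = -2 + ((131 - 141) - 54) = -2 + (-10 - 54) = -2 - 64 = -66)
(30 + 349)*(380 + n) = (30 + 349)*(380 - 66) = 379*314 = 119006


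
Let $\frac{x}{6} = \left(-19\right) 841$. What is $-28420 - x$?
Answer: $67454$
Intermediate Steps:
$x = -95874$ ($x = 6 \left(\left(-19\right) 841\right) = 6 \left(-15979\right) = -95874$)
$-28420 - x = -28420 - -95874 = -28420 + 95874 = 67454$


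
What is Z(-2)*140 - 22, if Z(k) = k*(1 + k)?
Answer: 258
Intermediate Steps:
Z(-2)*140 - 22 = -2*(1 - 2)*140 - 22 = -2*(-1)*140 - 22 = 2*140 - 22 = 280 - 22 = 258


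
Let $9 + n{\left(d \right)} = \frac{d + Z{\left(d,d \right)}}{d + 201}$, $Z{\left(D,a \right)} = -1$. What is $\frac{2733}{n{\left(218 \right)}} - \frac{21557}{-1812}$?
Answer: $- \frac{999178273}{3219924} \approx -310.31$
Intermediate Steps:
$n{\left(d \right)} = -9 + \frac{-1 + d}{201 + d}$ ($n{\left(d \right)} = -9 + \frac{d - 1}{d + 201} = -9 + \frac{-1 + d}{201 + d}$)
$\frac{2733}{n{\left(218 \right)}} - \frac{21557}{-1812} = \frac{2733}{2 \frac{1}{201 + 218} \left(-905 - 872\right)} - \frac{21557}{-1812} = \frac{2733}{2 \cdot \frac{1}{419} \left(-905 - 872\right)} - - \frac{21557}{1812} = \frac{2733}{2 \cdot \frac{1}{419} \left(-1777\right)} + \frac{21557}{1812} = \frac{2733}{- \frac{3554}{419}} + \frac{21557}{1812} = 2733 \left(- \frac{419}{3554}\right) + \frac{21557}{1812} = - \frac{1145127}{3554} + \frac{21557}{1812} = - \frac{999178273}{3219924}$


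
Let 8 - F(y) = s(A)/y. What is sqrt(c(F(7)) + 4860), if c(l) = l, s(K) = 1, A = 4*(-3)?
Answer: 5*sqrt(9541)/7 ≈ 69.770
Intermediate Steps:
A = -12
F(y) = 8 - 1/y
sqrt(c(F(7)) + 4860) = sqrt((8 - 1/7) + 4860) = sqrt(55/7 + 4860) = sqrt(34075/7) = 5*sqrt(9541)/7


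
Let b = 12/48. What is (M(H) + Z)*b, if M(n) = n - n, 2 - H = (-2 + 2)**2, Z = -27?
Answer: -27/4 ≈ -6.7500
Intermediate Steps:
b = 1/4 (b = 12*(1/48) = 1/4 ≈ 0.25000)
H = 2 (H = 2 - (-2 + 2)**2 = 2 - 1*0**2 = 2 - 1*0 = 2 + 0 = 2)
M(n) = 0
(M(H) + Z)*b = (0 - 27)*(1/4) = -27*1/4 = -27/4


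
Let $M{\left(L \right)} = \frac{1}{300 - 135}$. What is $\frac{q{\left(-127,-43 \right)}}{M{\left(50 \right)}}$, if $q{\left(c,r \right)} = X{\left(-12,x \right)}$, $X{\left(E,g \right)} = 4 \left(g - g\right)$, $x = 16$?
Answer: $0$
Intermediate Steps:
$M{\left(L \right)} = \frac{1}{165}$
$X{\left(E,g \right)} = 0$ ($X{\left(E,g \right)} = 4 \cdot 0 = 0$)
$q{\left(c,r \right)} = 0$
$\frac{q{\left(-127,-43 \right)}}{M{\left(50 \right)}} = 0 \frac{1}{\frac{1}{165}} = 0 \cdot 165 = 0$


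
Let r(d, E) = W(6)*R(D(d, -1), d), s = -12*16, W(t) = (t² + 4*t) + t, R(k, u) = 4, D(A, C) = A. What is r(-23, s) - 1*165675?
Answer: -165411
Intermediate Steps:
W(t) = t² + 5*t
s = -192
r(d, E) = 264 (r(d, E) = (6*(5 + 6))*4 = (6*11)*4 = 66*4 = 264)
r(-23, s) - 1*165675 = 264 - 1*165675 = 264 - 165675 = -165411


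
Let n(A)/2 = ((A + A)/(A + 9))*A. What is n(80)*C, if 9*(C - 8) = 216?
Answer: 819200/89 ≈ 9204.5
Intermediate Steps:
C = 32 (C = 8 + (⅑)*216 = 8 + 24 = 32)
n(A) = 4*A²/(9 + A) (n(A) = 2*(((A + A)/(A + 9))*A) = 2*(((2*A)/(9 + A))*A) = 2*((2*A/(9 + A))*A) = 2*(2*A²/(9 + A)) = 4*A²/(9 + A))
n(80)*C = (4*80²/(9 + 80))*32 = (4*6400/89)*32 = (4*6400*(1/89))*32 = (25600/89)*32 = 819200/89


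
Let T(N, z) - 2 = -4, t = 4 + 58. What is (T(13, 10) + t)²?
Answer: 3600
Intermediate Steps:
t = 62
T(N, z) = -2 (T(N, z) = 2 - 4 = -2)
(T(13, 10) + t)² = (-2 + 62)² = 60² = 3600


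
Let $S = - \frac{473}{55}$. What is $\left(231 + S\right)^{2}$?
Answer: $\frac{1236544}{25} \approx 49462.0$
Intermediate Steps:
$S = - \frac{43}{5}$ ($S = \left(-473\right) \frac{1}{55} = - \frac{43}{5} \approx -8.6$)
$\left(231 + S\right)^{2} = \left(231 - \frac{43}{5}\right)^{2} = \left(\frac{1112}{5}\right)^{2} = \frac{1236544}{25}$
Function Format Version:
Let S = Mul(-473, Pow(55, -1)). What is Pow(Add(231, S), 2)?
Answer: Rational(1236544, 25) ≈ 49462.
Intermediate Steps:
S = Rational(-43, 5) (S = Mul(-473, Rational(1, 55)) = Rational(-43, 5) ≈ -8.6000)
Pow(Add(231, S), 2) = Pow(Add(231, Rational(-43, 5)), 2) = Pow(Rational(1112, 5), 2) = Rational(1236544, 25)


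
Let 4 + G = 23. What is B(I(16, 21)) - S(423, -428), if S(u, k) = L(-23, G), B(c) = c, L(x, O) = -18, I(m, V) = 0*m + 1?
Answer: 19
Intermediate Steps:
G = 19 (G = -4 + 23 = 19)
I(m, V) = 1 (I(m, V) = 0 + 1 = 1)
S(u, k) = -18
B(I(16, 21)) - S(423, -428) = 1 - 1*(-18) = 1 + 18 = 19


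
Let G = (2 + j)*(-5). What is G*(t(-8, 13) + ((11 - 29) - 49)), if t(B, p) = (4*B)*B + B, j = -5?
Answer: 2715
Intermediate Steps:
t(B, p) = B + 4*B² (t(B, p) = 4*B² + B = B + 4*B²)
G = 15 (G = (2 - 5)*(-5) = -3*(-5) = 15)
G*(t(-8, 13) + ((11 - 29) - 49)) = 15*(-8*(1 + 4*(-8)) + ((11 - 29) - 49)) = 15*(-8*(1 - 32) + (-18 - 49)) = 15*(-8*(-31) - 67) = 15*(248 - 67) = 15*181 = 2715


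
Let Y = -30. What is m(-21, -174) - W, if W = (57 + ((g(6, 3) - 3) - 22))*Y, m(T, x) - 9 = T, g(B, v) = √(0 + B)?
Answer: 948 + 30*√6 ≈ 1021.5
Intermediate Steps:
g(B, v) = √B
m(T, x) = 9 + T
W = -960 - 30*√6 (W = (57 + ((√6 - 3) - 22))*(-30) = (57 + ((-3 + √6) - 22))*(-30) = (57 + (-25 + √6))*(-30) = (32 + √6)*(-30) = -960 - 30*√6 ≈ -1033.5)
m(-21, -174) - W = (9 - 21) - (-960 - 30*√6) = -12 + (960 + 30*√6) = 948 + 30*√6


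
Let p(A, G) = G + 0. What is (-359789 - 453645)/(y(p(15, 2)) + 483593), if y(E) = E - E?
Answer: -813434/483593 ≈ -1.6821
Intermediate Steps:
p(A, G) = G
y(E) = 0
(-359789 - 453645)/(y(p(15, 2)) + 483593) = (-359789 - 453645)/(0 + 483593) = -813434/483593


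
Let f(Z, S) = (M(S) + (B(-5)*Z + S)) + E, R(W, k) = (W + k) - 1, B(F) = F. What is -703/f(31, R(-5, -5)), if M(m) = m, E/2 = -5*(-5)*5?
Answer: -703/73 ≈ -9.6301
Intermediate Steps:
E = 250 (E = 2*(-5*(-5)*5) = 2*(25*5) = 2*125 = 250)
R(W, k) = -1 + W + k
f(Z, S) = 250 - 5*Z + 2*S (f(Z, S) = (S + (-5*Z + S)) + 250 = (S + (S - 5*Z)) + 250 = (-5*Z + 2*S) + 250 = 250 - 5*Z + 2*S)
-703/f(31, R(-5, -5)) = -703/(250 - 5*31 + 2*(-1 - 5 - 5)) = -703/(250 - 155 + 2*(-11)) = -703/(250 - 155 - 22) = -703/73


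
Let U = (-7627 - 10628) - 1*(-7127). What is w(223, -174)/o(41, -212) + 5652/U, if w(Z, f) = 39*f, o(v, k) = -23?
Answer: 18846153/63986 ≈ 294.54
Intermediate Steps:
U = -11128 (U = -18255 + 7127 = -11128)
w(223, -174)/o(41, -212) + 5652/U = (39*(-174))/(-23) + 5652/(-11128) = -6786*(-1/23) + 5652*(-1/11128) = 6786/23 - 1413/2782 = 18846153/63986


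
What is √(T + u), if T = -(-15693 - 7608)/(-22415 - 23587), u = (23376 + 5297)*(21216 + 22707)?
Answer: √296125664122073346/15334 ≈ 35488.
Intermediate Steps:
u = 1259404179 (u = 28673*43923 = 1259404179)
T = -7767/15334 (T = -(-23301)/(-46002) = -(-23301)*(-1)/46002 = -1*7767/15334 = -7767/15334 ≈ -0.50652)
√(T + u) = √(-7767/15334 + 1259404179) = √(19311703673019/15334) = √296125664122073346/15334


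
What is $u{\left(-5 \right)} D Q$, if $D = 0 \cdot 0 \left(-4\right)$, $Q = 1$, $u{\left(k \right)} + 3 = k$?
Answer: $0$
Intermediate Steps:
$u{\left(k \right)} = -3 + k$
$D = 0$ ($D = 0 \left(-4\right) = 0$)
$u{\left(-5 \right)} D Q = \left(-3 - 5\right) 0 \cdot 1 = \left(-8\right) 0 \cdot 1 = 0 \cdot 1 = 0$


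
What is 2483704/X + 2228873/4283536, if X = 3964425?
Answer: 19475235340369/16981757206800 ≈ 1.1468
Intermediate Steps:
2483704/X + 2228873/4283536 = 2483704/3964425 + 2228873/4283536 = 19475235340369/16981757206800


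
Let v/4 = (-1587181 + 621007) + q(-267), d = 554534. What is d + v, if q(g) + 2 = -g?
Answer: -3309102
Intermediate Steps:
q(g) = -2 - g
v = -3863636 (v = 4*((-1587181 + 621007) + (-2 - 1*(-267))) = 4*(-966174 + (-2 + 267)) = 4*(-966174 + 265) = 4*(-965909) = -3863636)
d + v = 554534 - 3863636 = -3309102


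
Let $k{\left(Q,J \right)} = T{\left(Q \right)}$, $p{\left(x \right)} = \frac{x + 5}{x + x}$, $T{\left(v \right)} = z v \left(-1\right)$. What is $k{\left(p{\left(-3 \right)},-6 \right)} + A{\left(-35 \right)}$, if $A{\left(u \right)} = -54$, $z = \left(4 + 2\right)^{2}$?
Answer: $-42$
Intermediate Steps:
$z = 36$ ($z = 6^{2} = 36$)
$T{\left(v \right)} = - 36 v$ ($T{\left(v \right)} = 36 v \left(-1\right) = - 36 v$)
$p{\left(x \right)} = \frac{5 + x}{2 x}$
$k{\left(Q,J \right)} = - 36 Q$
$k{\left(p{\left(-3 \right)},-6 \right)} + A{\left(-35 \right)} = - 36 \frac{5 - 3}{2 \left(-3\right)} - 54 = - 36 \cdot \frac{1}{2} \left(- \frac{1}{3}\right) 2 - 54 = \left(-36\right) \left(- \frac{1}{3}\right) - 54 = 12 - 54 = -42$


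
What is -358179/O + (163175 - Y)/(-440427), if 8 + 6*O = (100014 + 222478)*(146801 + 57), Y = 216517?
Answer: 420893147978863/3476476033780776 ≈ 0.12107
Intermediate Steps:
O = 7893421688 (O = -4/3 + ((100014 + 222478)*(146801 + 57))/6 = -4/3 + (322492*146858)/6 = -4/3 + (1/6)*47360530136 = -4/3 + 23680265068/3 = 7893421688)
-358179/O + (163175 - Y)/(-440427) = -358179/7893421688 + (163175 - 1*216517)/(-440427) = -358179*1/7893421688 + (163175 - 216517)*(-1/440427) = -358179/7893421688 - 53342*(-1/440427) = -358179/7893421688 + 53342/440427 = 420893147978863/3476476033780776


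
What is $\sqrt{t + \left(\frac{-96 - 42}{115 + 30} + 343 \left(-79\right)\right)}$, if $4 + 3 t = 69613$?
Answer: $\frac{12 i \sqrt{568690}}{145} \approx 62.41 i$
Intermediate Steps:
$t = 23203$ ($t = - \frac{4}{3} + \frac{1}{3} \cdot 69613 = - \frac{4}{3} + \frac{69613}{3} = 23203$)
$\sqrt{t + \left(\frac{-96 - 42}{115 + 30} + 343 \left(-79\right)\right)} = \sqrt{23203 + \left(\frac{-96 - 42}{115 + 30} + 343 \left(-79\right)\right)} = \sqrt{23203 - \left(27097 + \frac{138}{145}\right)} = \sqrt{23203 - \frac{3929203}{145}} = \sqrt{- \frac{564768}{145}} = \frac{12 i \sqrt{568690}}{145}$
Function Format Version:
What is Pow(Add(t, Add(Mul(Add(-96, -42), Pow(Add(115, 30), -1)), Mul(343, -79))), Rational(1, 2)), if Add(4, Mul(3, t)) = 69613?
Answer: Mul(Rational(12, 145), I, Pow(568690, Rational(1, 2))) ≈ Mul(62.410, I)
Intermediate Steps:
t = 23203 (t = Add(Rational(-4, 3), Mul(Rational(1, 3), 69613)) = Add(Rational(-4, 3), Rational(69613, 3)) = 23203)
Pow(Add(t, Add(Mul(Add(-96, -42), Pow(Add(115, 30), -1)), Mul(343, -79))), Rational(1, 2)) = Pow(Add(23203, Add(Mul(Add(-96, -42), Pow(Add(115, 30), -1)), Mul(343, -79))), Rational(1, 2)) = Pow(Add(23203, Add(Mul(-138, Pow(145, -1)), -27097)), Rational(1, 2)) = Pow(Add(23203, Add(Mul(-138, Rational(1, 145)), -27097)), Rational(1, 2)) = Pow(Add(23203, Add(Rational(-138, 145), -27097)), Rational(1, 2)) = Pow(Add(23203, Rational(-3929203, 145)), Rational(1, 2)) = Pow(Rational(-564768, 145), Rational(1, 2)) = Mul(Rational(12, 145), I, Pow(568690, Rational(1, 2)))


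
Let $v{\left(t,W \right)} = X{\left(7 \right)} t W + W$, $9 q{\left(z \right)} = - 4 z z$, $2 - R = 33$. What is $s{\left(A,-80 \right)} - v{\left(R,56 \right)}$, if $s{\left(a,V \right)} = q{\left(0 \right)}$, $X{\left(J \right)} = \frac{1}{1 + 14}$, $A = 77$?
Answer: $\frac{896}{15} \approx 59.733$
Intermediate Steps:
$R = -31$ ($R = 2 - 33 = -31$)
$q{\left(z \right)} = - \frac{4 z^{2}}{9}$ ($q{\left(z \right)} = \frac{- 4 z z}{9} = \frac{\left(-4\right) z^{2}}{9} = - \frac{4 z^{2}}{9}$)
$X{\left(J \right)} = \frac{1}{15}$
$s{\left(a,V \right)} = 0$ ($s{\left(a,V \right)} = - \frac{4 \cdot 0^{2}}{9} = \left(- \frac{4}{9}\right) 0 = 0$)
$v{\left(t,W \right)} = W + \frac{W t}{15}$ ($v{\left(t,W \right)} = \frac{t}{15} W + W = \frac{W t}{15} + W = W + \frac{W t}{15}$)
$s{\left(A,-80 \right)} - v{\left(R,56 \right)} = 0 - \frac{1}{15} \cdot 56 \left(15 - 31\right) = 0 - \frac{1}{15} \cdot 56 \left(-16\right) = 0 - - \frac{896}{15} = 0 + \frac{896}{15} = \frac{896}{15}$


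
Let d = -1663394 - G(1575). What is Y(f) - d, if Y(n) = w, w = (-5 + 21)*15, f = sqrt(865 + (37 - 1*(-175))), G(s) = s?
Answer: 1665209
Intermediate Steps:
f = sqrt(1077) (f = sqrt(865 + (37 + 175)) = sqrt(865 + 212) = sqrt(1077) ≈ 32.818)
w = 240 (w = 16*15 = 240)
Y(n) = 240
d = -1664969 (d = -1663394 - 1*1575 = -1663394 - 1575 = -1664969)
Y(f) - d = 240 - 1*(-1664969) = 240 + 1664969 = 1665209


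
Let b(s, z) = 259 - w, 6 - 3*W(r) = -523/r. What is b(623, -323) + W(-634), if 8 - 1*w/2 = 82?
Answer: 777395/1902 ≈ 408.73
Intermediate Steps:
w = -148 (w = 16 - 2*82 = 16 - 164 = -148)
W(r) = 2 + 523/(3*r) (W(r) = 2 - (-523)/(3*r) = 2 + 523/(3*r))
b(s, z) = 407 (b(s, z) = 259 - 1*(-148) = 259 + 148 = 407)
b(623, -323) + W(-634) = 407 + (2 + (523/3)/(-634)) = 407 + (2 + (523/3)*(-1/634)) = 407 + (2 - 523/1902) = 407 + 3281/1902 = 777395/1902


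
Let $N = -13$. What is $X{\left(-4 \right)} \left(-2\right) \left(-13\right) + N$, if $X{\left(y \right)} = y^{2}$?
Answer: $403$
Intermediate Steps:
$X{\left(-4 \right)} \left(-2\right) \left(-13\right) + N = \left(-4\right)^{2} \left(-2\right) \left(-13\right) - 13 = 16 \left(-2\right) \left(-13\right) - 13 = \left(-32\right) \left(-13\right) - 13 = 416 - 13 = 403$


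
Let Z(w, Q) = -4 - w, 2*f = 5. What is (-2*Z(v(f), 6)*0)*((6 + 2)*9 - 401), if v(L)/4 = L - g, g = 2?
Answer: 0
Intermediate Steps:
f = 5/2 (f = (1/2)*5 = 5/2 ≈ 2.5000)
v(L) = -8 + 4*L (v(L) = 4*(L - 1*2) = 4*(L - 2) = 4*(-2 + L) = -8 + 4*L)
(-2*Z(v(f), 6)*0)*((6 + 2)*9 - 401) = (-2*(-4 - (-8 + 4*(5/2)))*0)*((6 + 2)*9 - 401) = (-2*(-4 - (-8 + 10))*0)*(8*9 - 401) = (-2*(-4 - 1*2)*0)*(72 - 401) = (-2*(-4 - 2)*0)*(-329) = (-2*(-6)*0)*(-329) = (12*0)*(-329) = 0*(-329) = 0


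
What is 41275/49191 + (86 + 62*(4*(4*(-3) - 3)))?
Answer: -178718819/49191 ≈ -3633.2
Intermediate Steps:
41275/49191 + (86 + 62*(4*(4*(-3) - 3))) = 41275*(1/49191) + (86 + 62*(4*(-12 - 3))) = 41275/49191 + (86 + 62*(4*(-15))) = 41275/49191 + (86 + 62*(-60)) = 41275/49191 + (86 - 3720) = 41275/49191 - 3634 = -178718819/49191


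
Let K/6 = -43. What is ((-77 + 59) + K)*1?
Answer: -276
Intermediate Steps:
K = -258 (K = 6*(-43) = -258)
((-77 + 59) + K)*1 = ((-77 + 59) - 258)*1 = (-18 - 258)*1 = -276*1 = -276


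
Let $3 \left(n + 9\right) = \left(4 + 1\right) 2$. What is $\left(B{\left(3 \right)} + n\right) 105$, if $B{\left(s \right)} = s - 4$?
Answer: $-700$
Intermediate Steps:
$B{\left(s \right)} = -4 + s$
$n = - \frac{17}{3}$ ($n = -9 + \frac{\left(4 + 1\right) 2}{3} = -9 + \frac{5 \cdot 2}{3} = -9 + \frac{1}{3} \cdot 10 = -9 + \frac{10}{3} = - \frac{17}{3} \approx -5.6667$)
$\left(B{\left(3 \right)} + n\right) 105 = \left(\left(-4 + 3\right) - \frac{17}{3}\right) 105 = \left(-1 - \frac{17}{3}\right) 105 = \left(- \frac{20}{3}\right) 105 = -700$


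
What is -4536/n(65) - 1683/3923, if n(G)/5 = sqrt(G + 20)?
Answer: -1683/3923 - 4536*sqrt(85)/425 ≈ -98.829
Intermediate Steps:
n(G) = 5*sqrt(20 + G) (n(G) = 5*sqrt(G + 20) = 5*sqrt(20 + G))
-4536/n(65) - 1683/3923 = -4536*1/(5*sqrt(20 + 65)) - 1683/3923 = -4536*sqrt(85)/425 - 1683*1/3923 = -4536*sqrt(85)/425 - 1683/3923 = -1683/3923 - 4536*sqrt(85)/425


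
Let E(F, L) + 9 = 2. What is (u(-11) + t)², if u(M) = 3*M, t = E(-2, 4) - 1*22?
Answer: 3844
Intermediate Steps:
E(F, L) = -7 (E(F, L) = -9 + 2 = -7)
t = -29 (t = -7 - 1*22 = -7 - 22 = -29)
(u(-11) + t)² = (3*(-11) - 29)² = (-33 - 29)² = (-62)² = 3844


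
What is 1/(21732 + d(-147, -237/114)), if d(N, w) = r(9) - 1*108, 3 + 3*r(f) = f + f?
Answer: 1/21629 ≈ 4.6234e-5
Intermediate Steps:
r(f) = -1 + 2*f/3 (r(f) = -1 + (f + f)/3 = -1 + (2*f)/3 = -1 + 2*f/3)
d(N, w) = -103 (d(N, w) = (-1 + (⅔)*9) - 1*108 = (-1 + 6) - 108 = 5 - 108 = -103)
1/(21732 + d(-147, -237/114)) = 1/(21732 - 103) = 1/21629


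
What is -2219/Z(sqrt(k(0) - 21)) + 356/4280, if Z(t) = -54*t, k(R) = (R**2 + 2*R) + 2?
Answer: 89/1070 - 2219*I*sqrt(19)/1026 ≈ 0.083178 - 9.4273*I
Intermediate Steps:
k(R) = 2 + R**2 + 2*R
-2219/Z(sqrt(k(0) - 21)) + 356/4280 = -2219*(-1/(54*sqrt((2 + 0**2 + 2*0) - 21))) + 356/4280 = -2219*(-1/(54*sqrt((2 + 0 + 0) - 21))) + 356*(1/4280) = -2219*(-1/(54*sqrt(2 - 21))) + 89/1070 = -2219*I*sqrt(19)/1026 + 89/1070 = 89/1070 - 2219*I*sqrt(19)/1026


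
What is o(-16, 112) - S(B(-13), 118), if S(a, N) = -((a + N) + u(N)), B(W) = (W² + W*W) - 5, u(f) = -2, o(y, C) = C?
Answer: 561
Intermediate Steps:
B(W) = -5 + 2*W² (B(W) = (W² + W²) - 5 = 2*W² - 5 = -5 + 2*W²)
S(a, N) = 2 - N - a (S(a, N) = -((a + N) - 2) = -((N + a) - 2) = -(-2 + N + a) = 2 - N - a)
o(-16, 112) - S(B(-13), 118) = 112 - (2 - 1*118 - (-5 + 2*(-13)²)) = 112 - (2 - 118 - (-5 + 2*169)) = 112 - (2 - 118 - (-5 + 338)) = 112 - (2 - 118 - 1*333) = 112 - (2 - 118 - 333) = 112 - 1*(-449) = 112 + 449 = 561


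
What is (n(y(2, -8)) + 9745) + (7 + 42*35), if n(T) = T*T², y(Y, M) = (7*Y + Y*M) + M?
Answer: 10222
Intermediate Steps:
y(Y, M) = M + 7*Y + M*Y (y(Y, M) = (7*Y + M*Y) + M = M + 7*Y + M*Y)
n(T) = T³
(n(y(2, -8)) + 9745) + (7 + 42*35) = ((-8 + 7*2 - 8*2)³ + 9745) + (7 + 42*35) = ((-8 + 14 - 16)³ + 9745) + (7 + 1470) = ((-10)³ + 9745) + 1477 = (-1000 + 9745) + 1477 = 8745 + 1477 = 10222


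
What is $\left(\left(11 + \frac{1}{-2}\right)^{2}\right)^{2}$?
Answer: $\frac{194481}{16} \approx 12155.0$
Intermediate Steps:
$\left(\left(11 + \frac{1}{-2}\right)^{2}\right)^{2} = \left(\left(11 - \frac{1}{2}\right)^{2}\right)^{2} = \left(\left(\frac{21}{2}\right)^{2}\right)^{2} = \left(\frac{441}{4}\right)^{2} = \frac{194481}{16}$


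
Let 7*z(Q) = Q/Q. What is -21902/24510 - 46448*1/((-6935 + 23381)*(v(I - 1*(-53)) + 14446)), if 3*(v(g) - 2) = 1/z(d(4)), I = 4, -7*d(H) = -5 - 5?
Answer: -1301538181661/1456201490205 ≈ -0.89379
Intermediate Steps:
d(H) = 10/7 (d(H) = -(-5 - 5)/7 = -⅐*(-10) = 10/7)
z(Q) = ⅐ (z(Q) = (Q/Q)/7 = (⅐)*1 = ⅐)
v(g) = 13/3 (v(g) = 2 + 1/(3*(⅐)) = 2 + (⅓)*7 = 2 + 7/3 = 13/3)
-21902/24510 - 46448*1/((-6935 + 23381)*(v(I - 1*(-53)) + 14446)) = -21902/24510 - 46448*1/((-6935 + 23381)*(13/3 + 14446)) = -21902*1/24510 - 46448/((43351/3)*16446) = -10951/12255 - 46448/237650182 = -10951/12255 - 46448*1/237650182 = -10951/12255 - 23224/118825091 = -1301538181661/1456201490205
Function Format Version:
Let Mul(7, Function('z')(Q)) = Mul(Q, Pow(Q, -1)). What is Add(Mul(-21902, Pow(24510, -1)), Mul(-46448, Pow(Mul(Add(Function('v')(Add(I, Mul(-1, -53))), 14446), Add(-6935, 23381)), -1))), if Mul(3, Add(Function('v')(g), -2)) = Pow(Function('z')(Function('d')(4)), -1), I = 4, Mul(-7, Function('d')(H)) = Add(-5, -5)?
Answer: Rational(-1301538181661, 1456201490205) ≈ -0.89379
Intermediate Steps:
Function('d')(H) = Rational(10, 7) (Function('d')(H) = Mul(Rational(-1, 7), Add(-5, -5)) = Mul(Rational(-1, 7), -10) = Rational(10, 7))
Function('z')(Q) = Rational(1, 7) (Function('z')(Q) = Mul(Rational(1, 7), Mul(Q, Pow(Q, -1))) = Mul(Rational(1, 7), 1) = Rational(1, 7))
Function('v')(g) = Rational(13, 3) (Function('v')(g) = Add(2, Mul(Rational(1, 3), Pow(Rational(1, 7), -1))) = Add(2, Mul(Rational(1, 3), 7)) = Add(2, Rational(7, 3)) = Rational(13, 3))
Add(Mul(-21902, Pow(24510, -1)), Mul(-46448, Pow(Mul(Add(Function('v')(Add(I, Mul(-1, -53))), 14446), Add(-6935, 23381)), -1))) = Add(Mul(-21902, Pow(24510, -1)), Mul(-46448, Pow(Mul(Add(Rational(13, 3), 14446), Add(-6935, 23381)), -1))) = Add(Mul(-21902, Rational(1, 24510)), Mul(-46448, Pow(Mul(Rational(43351, 3), 16446), -1))) = Add(Rational(-10951, 12255), Mul(-46448, Pow(237650182, -1))) = Add(Rational(-10951, 12255), Mul(-46448, Rational(1, 237650182))) = Add(Rational(-10951, 12255), Rational(-23224, 118825091)) = Rational(-1301538181661, 1456201490205)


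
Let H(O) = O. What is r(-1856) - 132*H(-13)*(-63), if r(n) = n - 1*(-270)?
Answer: -109694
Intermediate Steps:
r(n) = 270 + n (r(n) = n + 270 = 270 + n)
r(-1856) - 132*H(-13)*(-63) = (270 - 1856) - 132*(-13)*(-63) = -1586 + 1716*(-63) = -1586 - 108108 = -109694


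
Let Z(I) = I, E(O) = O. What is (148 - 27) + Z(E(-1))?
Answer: 120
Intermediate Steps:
(148 - 27) + Z(E(-1)) = (148 - 27) - 1 = 121 - 1 = 120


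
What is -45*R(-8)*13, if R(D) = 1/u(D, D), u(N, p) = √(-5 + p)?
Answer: 45*I*√13 ≈ 162.25*I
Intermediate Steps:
R(D) = (-5 + D)^(-½) (R(D) = 1/(√(-5 + D)) = (-5 + D)^(-½))
-45*R(-8)*13 = -45/√(-5 - 8)*13 = -(-45)*I*√13/13*13 = (45*I*√13/13)*13 = 45*I*√13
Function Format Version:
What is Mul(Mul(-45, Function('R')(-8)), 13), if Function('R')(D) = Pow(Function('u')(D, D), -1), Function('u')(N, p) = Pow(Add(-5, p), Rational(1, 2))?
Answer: Mul(45, I, Pow(13, Rational(1, 2))) ≈ Mul(162.25, I)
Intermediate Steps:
Function('R')(D) = Pow(Add(-5, D), Rational(-1, 2)) (Function('R')(D) = Pow(Pow(Add(-5, D), Rational(1, 2)), -1) = Pow(Add(-5, D), Rational(-1, 2)))
Mul(Mul(-45, Function('R')(-8)), 13) = Mul(Mul(-45, Pow(Add(-5, -8), Rational(-1, 2))), 13) = Mul(Mul(-45, Pow(-13, Rational(-1, 2))), 13) = Mul(Mul(-45, Mul(Rational(-1, 13), I, Pow(13, Rational(1, 2)))), 13) = Mul(Mul(Rational(45, 13), I, Pow(13, Rational(1, 2))), 13) = Mul(45, I, Pow(13, Rational(1, 2)))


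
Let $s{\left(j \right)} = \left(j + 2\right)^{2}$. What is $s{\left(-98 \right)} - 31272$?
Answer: $-22056$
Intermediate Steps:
$s{\left(j \right)} = \left(2 + j\right)^{2}$
$s{\left(-98 \right)} - 31272 = \left(2 - 98\right)^{2} - 31272 = \left(-96\right)^{2} - 31272 = 9216 - 31272 = -22056$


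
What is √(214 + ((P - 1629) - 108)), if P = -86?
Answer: I*√1609 ≈ 40.112*I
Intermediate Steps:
√(214 + ((P - 1629) - 108)) = √(214 + ((-86 - 1629) - 108)) = √(214 + (-1715 - 108)) = √(214 - 1823) = √(-1609) = I*√1609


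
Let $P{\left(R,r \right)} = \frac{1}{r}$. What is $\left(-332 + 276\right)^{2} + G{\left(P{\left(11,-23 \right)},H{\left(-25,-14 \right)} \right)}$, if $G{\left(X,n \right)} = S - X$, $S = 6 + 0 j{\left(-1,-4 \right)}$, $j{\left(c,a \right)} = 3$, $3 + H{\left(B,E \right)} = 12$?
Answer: $\frac{72267}{23} \approx 3142.0$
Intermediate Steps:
$H{\left(B,E \right)} = 9$ ($H{\left(B,E \right)} = -3 + 12 = 9$)
$S = 6$ ($S = 6 + 0 \cdot 3 = 6 + 0 = 6$)
$G{\left(X,n \right)} = 6 - X$
$\left(-332 + 276\right)^{2} + G{\left(P{\left(11,-23 \right)},H{\left(-25,-14 \right)} \right)} = \left(-332 + 276\right)^{2} + \left(6 - \frac{1}{-23}\right) = \left(-56\right)^{2} + \left(6 - - \frac{1}{23}\right) = 3136 + \left(6 + \frac{1}{23}\right) = 3136 + \frac{139}{23} = \frac{72267}{23}$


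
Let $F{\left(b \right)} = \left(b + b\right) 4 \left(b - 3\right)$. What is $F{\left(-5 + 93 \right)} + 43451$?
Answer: $103291$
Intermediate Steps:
$F{\left(b \right)} = 8 b \left(-3 + b\right)$ ($F{\left(b \right)} = 2 b 4 \left(-3 + b\right) = 8 b \left(-3 + b\right)$)
$F{\left(-5 + 93 \right)} + 43451 = 8 \left(-5 + 93\right) \left(-3 + \left(-5 + 93\right)\right) + 43451 = 8 \cdot 88 \left(-3 + 88\right) + 43451 = 8 \cdot 88 \cdot 85 + 43451 = 59840 + 43451 = 103291$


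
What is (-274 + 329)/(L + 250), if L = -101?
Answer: 55/149 ≈ 0.36913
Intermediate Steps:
(-274 + 329)/(L + 250) = (-274 + 329)/(-101 + 250) = 55/149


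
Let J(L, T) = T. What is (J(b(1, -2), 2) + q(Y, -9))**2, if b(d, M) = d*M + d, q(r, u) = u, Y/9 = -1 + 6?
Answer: 49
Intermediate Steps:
Y = 45 (Y = 9*(-1 + 6) = 9*5 = 45)
b(d, M) = d + M*d (b(d, M) = M*d + d = d + M*d)
(J(b(1, -2), 2) + q(Y, -9))**2 = (2 - 9)**2 = (-7)**2 = 49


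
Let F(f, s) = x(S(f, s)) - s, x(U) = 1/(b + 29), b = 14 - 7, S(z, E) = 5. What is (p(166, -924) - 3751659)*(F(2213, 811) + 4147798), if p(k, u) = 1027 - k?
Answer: -93327063898889/6 ≈ -1.5555e+13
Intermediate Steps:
b = 7
x(U) = 1/36 (x(U) = 1/(7 + 29) = 1/36)
F(f, s) = 1/36 - s
(p(166, -924) - 3751659)*(F(2213, 811) + 4147798) = ((1027 - 1*166) - 3751659)*((1/36 - 1*811) + 4147798) = ((1027 - 166) - 3751659)*((1/36 - 811) + 4147798) = (861 - 3751659)*(-29195/36 + 4147798) = -3750798*149291533/36 = -93327063898889/6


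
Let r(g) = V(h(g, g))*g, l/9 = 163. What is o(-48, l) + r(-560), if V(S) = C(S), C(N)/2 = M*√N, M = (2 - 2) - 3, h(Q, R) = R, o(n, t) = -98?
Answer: -98 + 13440*I*√35 ≈ -98.0 + 79512.0*I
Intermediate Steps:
l = 1467 (l = 9*163 = 1467)
M = -3 (M = 0 - 3 = -3)
C(N) = -6*√N (C(N) = 2*(-3*√N) = -6*√N)
V(S) = -6*√S
r(g) = -6*g^(3/2) (r(g) = (-6*√g)*g = -6*g^(3/2))
o(-48, l) + r(-560) = -98 - (-13440)*I*√35 = -98 + 13440*I*√35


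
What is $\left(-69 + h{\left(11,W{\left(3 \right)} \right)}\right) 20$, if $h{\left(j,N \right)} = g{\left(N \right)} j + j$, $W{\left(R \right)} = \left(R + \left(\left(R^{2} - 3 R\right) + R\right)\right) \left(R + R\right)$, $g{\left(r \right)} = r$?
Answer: $6760$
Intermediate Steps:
$W{\left(R \right)} = 2 R \left(R^{2} - R\right)$ ($W{\left(R \right)} = \left(R + \left(R^{2} - 2 R\right)\right) 2 R = \left(R^{2} - R\right) 2 R = 2 R \left(R^{2} - R\right)$)
$h{\left(j,N \right)} = j + N j$ ($h{\left(j,N \right)} = N j + j = j + N j$)
$\left(-69 + h{\left(11,W{\left(3 \right)} \right)}\right) 20 = \left(-69 + 11 \left(1 + 2 \cdot 3^{2} \left(-1 + 3\right)\right)\right) 20 = \left(-69 + 11 \left(1 + 2 \cdot 9 \cdot 2\right)\right) 20 = \left(-69 + 11 \left(1 + 36\right)\right) 20 = \left(-69 + 11 \cdot 37\right) 20 = \left(-69 + 407\right) 20 = 338 \cdot 20 = 6760$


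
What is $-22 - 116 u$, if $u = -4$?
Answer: $442$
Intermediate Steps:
$-22 - 116 u = -22 - -464 = -22 + 464 = 442$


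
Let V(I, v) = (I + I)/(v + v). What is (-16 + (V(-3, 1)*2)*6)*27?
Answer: -1404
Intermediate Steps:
V(I, v) = I/v (V(I, v) = (2*I)/((2*v)) = (2*I)*(1/(2*v)) = I/v)
(-16 + (V(-3, 1)*2)*6)*27 = (-16 + (-3/1*2)*6)*27 = (-16 + (-3*1*2)*6)*27 = (-16 - 3*2*6)*27 = (-16 - 6*6)*27 = (-16 - 36)*27 = -52*27 = -1404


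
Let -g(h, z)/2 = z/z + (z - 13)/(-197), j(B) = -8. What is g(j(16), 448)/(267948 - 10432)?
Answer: 1/106577 ≈ 9.3829e-6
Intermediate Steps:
g(h, z) = -420/197 + 2*z/197 (g(h, z) = -2*(z/z + (z - 13)/(-197)) = -2*(1 + (-13 + z)*(-1/197)) = -2*(1 + (13/197 - z/197)) = -2*(210/197 - z/197) = -420/197 + 2*z/197)
g(j(16), 448)/(267948 - 10432) = (-420/197 + (2/197)*448)/(267948 - 10432) = (-420/197 + 896/197)/257516 = (476/197)*(1/257516) = 1/106577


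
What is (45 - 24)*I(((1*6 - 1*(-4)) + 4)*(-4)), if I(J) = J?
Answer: -1176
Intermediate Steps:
(45 - 24)*I(((1*6 - 1*(-4)) + 4)*(-4)) = (45 - 24)*(((1*6 - 1*(-4)) + 4)*(-4)) = 21*(((6 + 4) + 4)*(-4)) = 21*((10 + 4)*(-4)) = 21*(14*(-4)) = 21*(-56) = -1176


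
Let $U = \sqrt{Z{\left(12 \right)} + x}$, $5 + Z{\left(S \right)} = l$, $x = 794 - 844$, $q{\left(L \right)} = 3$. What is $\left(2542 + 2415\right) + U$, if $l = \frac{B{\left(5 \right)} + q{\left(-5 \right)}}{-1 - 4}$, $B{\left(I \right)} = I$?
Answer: $4957 + \frac{i \sqrt{1415}}{5} \approx 4957.0 + 7.5233 i$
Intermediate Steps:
$x = -50$ ($x = 794 - 844 = -50$)
$l = - \frac{8}{5}$ ($l = \frac{5 + 3}{-1 - 4} = \frac{8}{-5} = 8 \left(- \frac{1}{5}\right) = - \frac{8}{5} \approx -1.6$)
$Z{\left(S \right)} = - \frac{33}{5}$ ($Z{\left(S \right)} = -5 - \frac{8}{5} = - \frac{33}{5}$)
$U = \frac{i \sqrt{1415}}{5}$ ($U = \sqrt{- \frac{33}{5} - 50} = \sqrt{- \frac{283}{5}} = \frac{i \sqrt{1415}}{5} \approx 7.5233 i$)
$\left(2542 + 2415\right) + U = \left(2542 + 2415\right) + \frac{i \sqrt{1415}}{5} = 4957 + \frac{i \sqrt{1415}}{5}$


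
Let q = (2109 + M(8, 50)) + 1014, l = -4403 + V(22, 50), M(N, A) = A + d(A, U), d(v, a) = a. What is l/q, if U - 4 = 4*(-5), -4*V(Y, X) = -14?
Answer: -1257/902 ≈ -1.3936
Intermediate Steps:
V(Y, X) = 7/2 (V(Y, X) = -¼*(-14) = 7/2)
U = -16 (U = 4 + 4*(-5) = 4 - 20 = -16)
M(N, A) = -16 + A (M(N, A) = A - 16 = -16 + A)
l = -8799/2 (l = -4403 + 7/2 = -8799/2 ≈ -4399.5)
q = 3157 (q = (2109 + (-16 + 50)) + 1014 = (2109 + 34) + 1014 = 2143 + 1014 = 3157)
l/q = -8799/2/3157 = -8799/2*1/3157 = -1257/902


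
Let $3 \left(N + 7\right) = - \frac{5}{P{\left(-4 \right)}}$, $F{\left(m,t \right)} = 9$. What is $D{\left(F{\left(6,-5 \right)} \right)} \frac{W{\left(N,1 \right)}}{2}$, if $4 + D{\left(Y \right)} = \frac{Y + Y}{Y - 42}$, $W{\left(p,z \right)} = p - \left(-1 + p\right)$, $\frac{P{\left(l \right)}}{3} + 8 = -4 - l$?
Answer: $- \frac{25}{11} \approx -2.2727$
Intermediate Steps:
$P{\left(l \right)} = -36 - 3 l$ ($P{\left(l \right)} = -24 + 3 \left(-4 - l\right) = -24 - \left(12 + 3 l\right) = -36 - 3 l$)
$N = - \frac{499}{72}$ ($N = -7 + \frac{\left(-5\right) \frac{1}{-36 - -12}}{3} = -7 + \frac{\left(-5\right) \frac{1}{-36 + 12}}{3} = -7 + \frac{\left(-5\right) \frac{1}{-24}}{3} = -7 + \frac{\left(-5\right) \left(- \frac{1}{24}\right)}{3} = -7 + \frac{1}{3} \cdot \frac{5}{24} = -7 + \frac{5}{72} = - \frac{499}{72} \approx -6.9306$)
$W{\left(p,z \right)} = 1$
$D{\left(Y \right)} = -4 + \frac{2 Y}{-42 + Y}$ ($D{\left(Y \right)} = -4 + \frac{Y + Y}{Y - 42} = -4 + \frac{2 Y}{-42 + Y}$)
$D{\left(F{\left(6,-5 \right)} \right)} \frac{W{\left(N,1 \right)}}{2} = \frac{2 \left(84 - 9\right)}{-42 + 9} \cdot 1 \cdot \frac{1}{2} = \frac{2 \left(84 - 9\right)}{-33} \cdot 1 \cdot \frac{1}{2} = 2 \left(- \frac{1}{33}\right) 75 \cdot \frac{1}{2} = \left(- \frac{50}{11}\right) \frac{1}{2} = - \frac{25}{11}$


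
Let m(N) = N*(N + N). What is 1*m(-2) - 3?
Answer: 5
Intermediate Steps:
m(N) = 2*N**2 (m(N) = N*(2*N) = 2*N**2)
1*m(-2) - 3 = 1*(2*(-2)**2) - 3 = 1*(2*4) - 3 = 1*8 - 3 = 8 - 3 = 5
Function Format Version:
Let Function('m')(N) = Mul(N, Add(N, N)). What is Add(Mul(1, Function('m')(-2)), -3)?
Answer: 5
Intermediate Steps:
Function('m')(N) = Mul(2, Pow(N, 2)) (Function('m')(N) = Mul(N, Mul(2, N)) = Mul(2, Pow(N, 2)))
Add(Mul(1, Function('m')(-2)), -3) = Add(Mul(1, Mul(2, Pow(-2, 2))), -3) = Add(Mul(1, Mul(2, 4)), -3) = Add(Mul(1, 8), -3) = Add(8, -3) = 5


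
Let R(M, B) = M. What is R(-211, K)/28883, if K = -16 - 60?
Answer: -211/28883 ≈ -0.0073053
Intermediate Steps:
K = -76
R(-211, K)/28883 = -211/28883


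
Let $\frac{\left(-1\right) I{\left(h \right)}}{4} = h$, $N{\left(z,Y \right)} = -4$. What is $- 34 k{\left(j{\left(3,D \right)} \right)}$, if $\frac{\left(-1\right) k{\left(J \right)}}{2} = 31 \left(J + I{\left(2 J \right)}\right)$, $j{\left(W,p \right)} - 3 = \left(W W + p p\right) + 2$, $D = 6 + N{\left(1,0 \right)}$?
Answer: $-265608$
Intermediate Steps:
$I{\left(h \right)} = - 4 h$
$D = 2$ ($D = 6 - 4 = 2$)
$j{\left(W,p \right)} = 5 + W^{2} + p^{2}$ ($j{\left(W,p \right)} = 3 + \left(\left(W W + p p\right) + 2\right) = 3 + \left(\left(W^{2} + p^{2}\right) + 2\right) = 3 + \left(2 + W^{2} + p^{2}\right) = 5 + W^{2} + p^{2}$)
$k{\left(J \right)} = 434 J$ ($k{\left(J \right)} = - 2 \cdot 31 \left(J - 4 \cdot 2 J\right) = - 2 \cdot 31 \left(J - 8 J\right) = - 2 \cdot 31 \left(- 7 J\right) = - 2 \left(- 217 J\right) = 434 J$)
$- 34 k{\left(j{\left(3,D \right)} \right)} = - 34 \cdot 434 \left(5 + 3^{2} + 2^{2}\right) = - 34 \cdot 434 \left(5 + 9 + 4\right) = - 34 \cdot 434 \cdot 18 = \left(-34\right) 7812 = -265608$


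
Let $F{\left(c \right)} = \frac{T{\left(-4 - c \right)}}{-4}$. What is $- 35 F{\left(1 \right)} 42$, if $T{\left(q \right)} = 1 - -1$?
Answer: $735$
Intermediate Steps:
$T{\left(q \right)} = 2$ ($T{\left(q \right)} = 1 + 1 = 2$)
$F{\left(c \right)} = - \frac{1}{2}$ ($F{\left(c \right)} = \frac{2}{-4} = 2 \left(- \frac{1}{4}\right) = - \frac{1}{2}$)
$- 35 F{\left(1 \right)} 42 = \left(-35\right) \left(- \frac{1}{2}\right) 42 = \frac{35}{2} \cdot 42 = 735$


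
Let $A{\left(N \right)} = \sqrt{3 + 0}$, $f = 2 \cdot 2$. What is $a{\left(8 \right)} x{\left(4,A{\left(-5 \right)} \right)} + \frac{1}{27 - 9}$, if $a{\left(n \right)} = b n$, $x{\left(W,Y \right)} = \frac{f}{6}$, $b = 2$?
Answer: $\frac{193}{18} \approx 10.722$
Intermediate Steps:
$f = 4$
$A{\left(N \right)} = \sqrt{3}$
$x{\left(W,Y \right)} = \frac{2}{3}$ ($x{\left(W,Y \right)} = \frac{4}{6} = 4 \cdot \frac{1}{6} = \frac{2}{3}$)
$a{\left(n \right)} = 2 n$
$a{\left(8 \right)} x{\left(4,A{\left(-5 \right)} \right)} + \frac{1}{27 - 9} = 2 \cdot 8 \cdot \frac{2}{3} + \frac{1}{27 - 9} = 16 \cdot \frac{2}{3} + \frac{1}{18} = \frac{32}{3} + \frac{1}{18} = \frac{193}{18}$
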